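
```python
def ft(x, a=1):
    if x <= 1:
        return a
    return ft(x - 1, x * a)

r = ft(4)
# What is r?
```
Call trace:
ft(x=4, a=1)
  ft(x=3, a=4)
    ft(x=2, a=12)
      ft(x=1, a=24)
      -> return 24
    -> return 24
  -> return 24
-> return 24

Final answer: 24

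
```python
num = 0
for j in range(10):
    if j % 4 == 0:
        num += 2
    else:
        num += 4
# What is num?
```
Trace:
  num=0
  num=2, j=0
  num=6, j=1
  num=10, j=2
  num=14, j=3
  num=16, j=4
  num=20, j=5
  num=24, j=6
  num=28, j=7
  num=30, j=8
  num=34, j=9

Final answer: 34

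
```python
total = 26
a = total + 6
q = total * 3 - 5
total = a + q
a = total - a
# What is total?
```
Trace:
  total=26
  total=26, a=32
  total=26, a=32, q=73
  total=105, a=32, q=73
  total=105, a=73, q=73

Final answer: 105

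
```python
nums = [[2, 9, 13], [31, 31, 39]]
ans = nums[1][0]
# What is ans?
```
Trace:
  nums=[[2, 9, 13], [31, 31, 39]]
  nums=[[2, 9, 13], [31, 31, 39]], ans=31

Final answer: 31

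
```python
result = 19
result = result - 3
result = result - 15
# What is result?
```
Trace:
  result=19
  result=16
  result=1

Final answer: 1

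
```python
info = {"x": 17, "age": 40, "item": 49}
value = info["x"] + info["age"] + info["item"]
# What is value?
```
Trace:
  info={'x': 17, 'age': 40, 'item': 49}
  info={'x': 17, 'age': 40, 'item': 49}, value=106

Final answer: 106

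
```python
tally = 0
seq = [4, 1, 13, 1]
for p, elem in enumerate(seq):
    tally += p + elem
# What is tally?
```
Trace:
  tally=0
  tally=4, p=0, elem=4
  tally=6, p=1, elem=1
  tally=21, p=2, elem=13
  tally=25, p=3, elem=1

Final answer: 25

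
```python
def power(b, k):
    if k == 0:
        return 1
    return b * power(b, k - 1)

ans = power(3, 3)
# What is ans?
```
Call trace:
power(b=3, k=3)
  power(b=3, k=2)
    power(b=3, k=1)
      power(b=3, k=0)
      -> return 1
    -> return 3
  -> return 9
-> return 27

Final answer: 27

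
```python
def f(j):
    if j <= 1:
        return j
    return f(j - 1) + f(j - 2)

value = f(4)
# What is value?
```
Call trace (a repeated sub-call is expanded the first time; later identical calls just restate its return value):
f(j=4)
  f(j=3)
    f(j=2)
      f(j=1)
      -> return 1
      f(j=0)
      -> return 0
    -> return 1
    f(j=1)
    -> return 1
  -> return 2
  f(j=2) -> return 1  (same call as traced above)
-> return 3

Final answer: 3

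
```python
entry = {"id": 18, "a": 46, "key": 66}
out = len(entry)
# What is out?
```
Trace:
  entry={'id': 18, 'a': 46, 'key': 66}
  entry={'id': 18, 'a': 46, 'key': 66}, out=3

Final answer: 3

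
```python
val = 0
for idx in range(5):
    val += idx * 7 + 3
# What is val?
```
Trace:
  val=0
  val=3, idx=0
  val=13, idx=1
  val=30, idx=2
  val=54, idx=3
  val=85, idx=4

Final answer: 85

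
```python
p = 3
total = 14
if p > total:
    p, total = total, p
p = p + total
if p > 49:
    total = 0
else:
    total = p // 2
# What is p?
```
Trace:
  p=3
  p=3, total=14
  p=3, total=14
  p=17, total=14
  p=17, total=8

Final answer: 17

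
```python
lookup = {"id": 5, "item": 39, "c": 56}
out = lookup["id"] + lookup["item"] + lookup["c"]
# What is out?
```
Trace:
  lookup={'id': 5, 'item': 39, 'c': 56}
  lookup={'id': 5, 'item': 39, 'c': 56}, out=100

Final answer: 100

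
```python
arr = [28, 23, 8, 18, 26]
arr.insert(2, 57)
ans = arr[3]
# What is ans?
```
Trace:
  arr=[28, 23, 8, 18, 26]
  arr=[28, 23, 57, 8, 18, 26]
  arr=[28, 23, 57, 8, 18, 26], ans=8

Final answer: 8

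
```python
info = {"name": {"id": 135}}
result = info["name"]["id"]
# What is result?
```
Trace:
  info={'name': {'id': 135}}
  info={'name': {'id': 135}}, result=135

Final answer: 135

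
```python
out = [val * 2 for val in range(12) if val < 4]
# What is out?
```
Trace:
  val=0
  val=1
  val=2
  val=3
  val=4
  val=5
  val=6
  val=7
  val=8
  val=9
  val=10
  val=11
  out=[0, 2, 4, 6]

Final answer: [0, 2, 4, 6]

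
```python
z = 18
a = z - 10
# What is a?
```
Trace:
  z=18
  z=18, a=8

Final answer: 8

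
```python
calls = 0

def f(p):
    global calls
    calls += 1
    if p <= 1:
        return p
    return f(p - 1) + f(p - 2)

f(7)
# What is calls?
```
Call trace (a repeated sub-call is expanded the first time; later identical calls just restate its return value):
f(p=7)
  f(p=6)
    f(p=5)
      f(p=4)
        f(p=3)
          f(p=2)
            f(p=1)
            -> return 1
            f(p=0)
            -> return 0
          -> return 1
          f(p=1)
          -> return 1
        -> return 2
        f(p=2) -> return 1  (same call as traced above)
      -> return 3
      f(p=3) -> return 2  (same call as traced above)
    -> return 5
    f(p=4) -> return 3  (same call as traced above)
  -> return 8
  f(p=5) -> return 5  (same call as traced above)
-> return 13

calls is incremented once per call, so count the calls in each subtree. Let C(p) = number of calls made by f(p).
C(0) = C(1) = 1 (base case, no recursion); C(p) = 1 + C(p - 1) + C(p - 2) otherwise.
C(2) = 1 + C(1) + C(0) = 1 + 1 + 1 = 3
C(3) = 1 + C(2) + C(1) = 1 + 3 + 1 = 5
C(4) = 1 + C(3) + C(2) = 1 + 5 + 3 = 9
C(5) = 1 + C(4) + C(3) = 1 + 9 + 5 = 15
C(6) = 1 + C(5) + C(4) = 1 + 15 + 9 = 25
C(7) = 1 + C(6) + C(5) = 1 + 25 + 15 = 41
calls = C(7) = 41

Final answer: 41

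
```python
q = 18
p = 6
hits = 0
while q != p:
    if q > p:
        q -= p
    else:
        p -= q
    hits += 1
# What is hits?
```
Trace:
  q=18
  q=18, p=6
  q=18, p=6, hits=0
  q=12, p=6, hits=1
  q=6, p=6, hits=2

Final answer: 2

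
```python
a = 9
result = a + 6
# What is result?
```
Trace:
  a=9
  a=9, result=15

Final answer: 15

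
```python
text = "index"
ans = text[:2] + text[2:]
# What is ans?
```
Trace:
  text='index'
  text='index', ans='index'

Final answer: 'index'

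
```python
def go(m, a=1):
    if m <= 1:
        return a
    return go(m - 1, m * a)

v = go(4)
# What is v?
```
Call trace:
go(m=4, a=1)
  go(m=3, a=4)
    go(m=2, a=12)
      go(m=1, a=24)
      -> return 24
    -> return 24
  -> return 24
-> return 24

Final answer: 24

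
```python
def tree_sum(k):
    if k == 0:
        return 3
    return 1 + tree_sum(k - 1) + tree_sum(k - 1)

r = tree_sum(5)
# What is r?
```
Call trace (a repeated sub-call is expanded the first time; later identical calls just restate its return value):
tree_sum(k=5)
  tree_sum(k=4)
    tree_sum(k=3)
      tree_sum(k=2)
        tree_sum(k=1)
          tree_sum(k=0)
          -> return 3
          tree_sum(k=0)
          -> return 3
        -> return 7
        tree_sum(k=1) -> return 7  (same call as traced above)
      -> return 15
      tree_sum(k=2) -> return 15  (same call as traced above)
    -> return 31
    tree_sum(k=3) -> return 31  (same call as traced above)
  -> return 63
  tree_sum(k=4) -> return 63  (same call as traced above)
-> return 127

Final answer: 127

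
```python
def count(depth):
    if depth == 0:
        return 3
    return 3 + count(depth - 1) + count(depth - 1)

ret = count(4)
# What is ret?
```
Call trace (a repeated sub-call is expanded the first time; later identical calls just restate its return value):
count(depth=4)
  count(depth=3)
    count(depth=2)
      count(depth=1)
        count(depth=0)
        -> return 3
        count(depth=0)
        -> return 3
      -> return 9
      count(depth=1) -> return 9  (same call as traced above)
    -> return 21
    count(depth=2) -> return 21  (same call as traced above)
  -> return 45
  count(depth=3) -> return 45  (same call as traced above)
-> return 93

Final answer: 93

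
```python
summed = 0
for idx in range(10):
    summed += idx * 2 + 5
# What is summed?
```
Trace:
  summed=0
  summed=5, idx=0
  summed=12, idx=1
  summed=21, idx=2
  summed=32, idx=3
  summed=45, idx=4
  summed=60, idx=5
  summed=77, idx=6
  summed=96, idx=7
  summed=117, idx=8
  summed=140, idx=9

Final answer: 140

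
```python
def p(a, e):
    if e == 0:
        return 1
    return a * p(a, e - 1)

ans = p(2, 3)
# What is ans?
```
Call trace:
p(a=2, e=3)
  p(a=2, e=2)
    p(a=2, e=1)
      p(a=2, e=0)
      -> return 1
    -> return 2
  -> return 4
-> return 8

Final answer: 8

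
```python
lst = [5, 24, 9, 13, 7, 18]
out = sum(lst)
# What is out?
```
Trace:
  lst=[5, 24, 9, 13, 7, 18]
  lst=[5, 24, 9, 13, 7, 18], out=76

Final answer: 76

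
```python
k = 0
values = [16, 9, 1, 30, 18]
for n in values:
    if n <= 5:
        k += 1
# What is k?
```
Trace:
  k=0
  k=0, n=16
  k=0, n=9
  k=1, n=1
  k=1, n=30
  k=1, n=18

Final answer: 1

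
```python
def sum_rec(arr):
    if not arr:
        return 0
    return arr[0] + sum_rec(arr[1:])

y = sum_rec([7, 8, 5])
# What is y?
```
Call trace:
sum_rec(arr=[7, 8, 5])
  sum_rec(arr=[8, 5])
    sum_rec(arr=[5])
      sum_rec(arr=[])
      -> return 0
    -> return 5
  -> return 13
-> return 20

Final answer: 20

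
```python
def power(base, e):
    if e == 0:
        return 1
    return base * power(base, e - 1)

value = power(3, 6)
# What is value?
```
Call trace:
power(base=3, e=6)
  power(base=3, e=5)
    power(base=3, e=4)
      power(base=3, e=3)
        power(base=3, e=2)
          power(base=3, e=1)
            power(base=3, e=0)
            -> return 1
          -> return 3
        -> return 9
      -> return 27
    -> return 81
  -> return 243
-> return 729

Final answer: 729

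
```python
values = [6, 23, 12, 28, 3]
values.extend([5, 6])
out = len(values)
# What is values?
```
Trace:
  values=[6, 23, 12, 28, 3]
  values=[6, 23, 12, 28, 3, 5, 6]
  values=[6, 23, 12, 28, 3, 5, 6], out=7

Final answer: [6, 23, 12, 28, 3, 5, 6]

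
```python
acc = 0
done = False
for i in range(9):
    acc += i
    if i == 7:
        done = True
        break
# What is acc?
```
Trace:
  acc=0
  acc=0, done=False
  acc=0, done=False, i=0
  acc=1, done=False, i=1
  acc=3, done=False, i=2
  acc=6, done=False, i=3
  acc=10, done=False, i=4
  acc=15, done=False, i=5
  acc=21, done=False, i=6
  acc=28, done=True, i=7

Final answer: 28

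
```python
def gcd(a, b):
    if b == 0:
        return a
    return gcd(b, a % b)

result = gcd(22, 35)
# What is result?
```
Call trace:
gcd(a=22, b=35)
  gcd(a=35, b=22)
    gcd(a=22, b=13)
      gcd(a=13, b=9)
        gcd(a=9, b=4)
          gcd(a=4, b=1)
            gcd(a=1, b=0)
            -> return 1
          -> return 1
        -> return 1
      -> return 1
    -> return 1
  -> return 1
-> return 1

Final answer: 1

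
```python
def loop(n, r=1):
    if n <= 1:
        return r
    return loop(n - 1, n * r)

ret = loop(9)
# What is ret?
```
Call trace:
loop(n=9, r=1)
  loop(n=8, r=9)
    loop(n=7, r=72)
      loop(n=6, r=504)
        loop(n=5, r=3024)
          loop(n=4, r=15120)
            loop(n=3, r=60480)
              loop(n=2, r=181440)
                loop(n=1, r=362880)
                -> return 362880
              -> return 362880
            -> return 362880
          -> return 362880
        -> return 362880
      -> return 362880
    -> return 362880
  -> return 362880
-> return 362880

Final answer: 362880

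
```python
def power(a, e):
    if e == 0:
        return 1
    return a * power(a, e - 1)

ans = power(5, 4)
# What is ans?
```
Call trace:
power(a=5, e=4)
  power(a=5, e=3)
    power(a=5, e=2)
      power(a=5, e=1)
        power(a=5, e=0)
        -> return 1
      -> return 5
    -> return 25
  -> return 125
-> return 625

Final answer: 625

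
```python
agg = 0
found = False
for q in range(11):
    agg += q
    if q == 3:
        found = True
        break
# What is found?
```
Trace:
  agg=0
  agg=0, found=False
  agg=0, found=False, q=0
  agg=1, found=False, q=1
  agg=3, found=False, q=2
  agg=6, found=True, q=3

Final answer: True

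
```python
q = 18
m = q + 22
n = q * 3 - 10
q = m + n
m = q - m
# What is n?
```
Trace:
  q=18
  q=18, m=40
  q=18, m=40, n=44
  q=84, m=40, n=44
  q=84, m=44, n=44

Final answer: 44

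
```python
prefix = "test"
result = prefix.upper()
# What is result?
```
Trace:
  prefix='test'
  prefix='test', result='TEST'

Final answer: 'TEST'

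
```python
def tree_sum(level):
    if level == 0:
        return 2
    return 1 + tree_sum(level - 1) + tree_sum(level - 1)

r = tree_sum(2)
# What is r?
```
Call trace (a repeated sub-call is expanded the first time; later identical calls just restate its return value):
tree_sum(level=2)
  tree_sum(level=1)
    tree_sum(level=0)
    -> return 2
    tree_sum(level=0)
    -> return 2
  -> return 5
  tree_sum(level=1) -> return 5  (same call as traced above)
-> return 11

Final answer: 11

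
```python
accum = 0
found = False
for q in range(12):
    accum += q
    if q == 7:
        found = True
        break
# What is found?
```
Trace:
  accum=0
  accum=0, found=False
  accum=0, found=False, q=0
  accum=1, found=False, q=1
  accum=3, found=False, q=2
  accum=6, found=False, q=3
  accum=10, found=False, q=4
  accum=15, found=False, q=5
  accum=21, found=False, q=6
  accum=28, found=True, q=7

Final answer: True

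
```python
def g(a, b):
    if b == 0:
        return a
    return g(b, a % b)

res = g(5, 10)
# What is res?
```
Call trace:
g(a=5, b=10)
  g(a=10, b=5)
    g(a=5, b=0)
    -> return 5
  -> return 5
-> return 5

Final answer: 5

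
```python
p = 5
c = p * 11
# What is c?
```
Trace:
  p=5
  p=5, c=55

Final answer: 55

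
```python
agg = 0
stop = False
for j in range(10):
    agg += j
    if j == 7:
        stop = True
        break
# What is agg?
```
Trace:
  agg=0
  agg=0, stop=False
  agg=0, stop=False, j=0
  agg=1, stop=False, j=1
  agg=3, stop=False, j=2
  agg=6, stop=False, j=3
  agg=10, stop=False, j=4
  agg=15, stop=False, j=5
  agg=21, stop=False, j=6
  agg=28, stop=True, j=7

Final answer: 28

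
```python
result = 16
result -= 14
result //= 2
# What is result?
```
Trace:
  result=16
  result=2
  result=1

Final answer: 1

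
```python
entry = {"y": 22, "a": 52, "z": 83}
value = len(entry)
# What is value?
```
Trace:
  entry={'y': 22, 'a': 52, 'z': 83}
  entry={'y': 22, 'a': 52, 'z': 83}, value=3

Final answer: 3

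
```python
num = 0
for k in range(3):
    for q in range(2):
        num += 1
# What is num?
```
Trace:
  num=0
  num=1, k=0, q=0
  num=2, k=0, q=1
  num=3, k=1, q=0
  num=4, k=1, q=1
  num=5, k=2, q=0
  num=6, k=2, q=1

Final answer: 6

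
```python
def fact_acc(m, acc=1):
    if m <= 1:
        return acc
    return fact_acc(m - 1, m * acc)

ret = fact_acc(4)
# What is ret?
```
Call trace:
fact_acc(m=4, acc=1)
  fact_acc(m=3, acc=4)
    fact_acc(m=2, acc=12)
      fact_acc(m=1, acc=24)
      -> return 24
    -> return 24
  -> return 24
-> return 24

Final answer: 24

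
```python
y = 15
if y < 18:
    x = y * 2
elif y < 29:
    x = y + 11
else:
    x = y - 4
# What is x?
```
Trace:
  y=15
  y=15, x=30

Final answer: 30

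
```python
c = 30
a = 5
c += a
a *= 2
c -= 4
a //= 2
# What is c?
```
Trace:
  c=30
  c=30, a=5
  c=35, a=5
  c=35, a=10
  c=31, a=10
  c=31, a=5

Final answer: 31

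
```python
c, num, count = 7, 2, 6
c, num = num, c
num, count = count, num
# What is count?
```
Trace:
  c=7, num=2, count=6
  c=2, num=7, count=6
  c=2, num=6, count=7

Final answer: 7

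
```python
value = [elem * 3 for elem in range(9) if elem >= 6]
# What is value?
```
Trace:
  elem=0
  elem=1
  elem=2
  elem=3
  elem=4
  elem=5
  elem=6
  elem=7
  elem=8
  value=[18, 21, 24]

Final answer: [18, 21, 24]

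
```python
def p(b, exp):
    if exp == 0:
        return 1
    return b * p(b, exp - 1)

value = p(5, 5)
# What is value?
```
Call trace:
p(b=5, exp=5)
  p(b=5, exp=4)
    p(b=5, exp=3)
      p(b=5, exp=2)
        p(b=5, exp=1)
          p(b=5, exp=0)
          -> return 1
        -> return 5
      -> return 25
    -> return 125
  -> return 625
-> return 3125

Final answer: 3125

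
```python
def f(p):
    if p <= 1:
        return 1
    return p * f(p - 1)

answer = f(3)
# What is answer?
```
Call trace:
f(p=3)
  f(p=2)
    f(p=1)
    -> return 1
  -> return 2
-> return 6

Final answer: 6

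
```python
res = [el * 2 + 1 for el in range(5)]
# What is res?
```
Trace:
  el=0
  el=1
  el=2
  el=3
  el=4
  res=[1, 3, 5, 7, 9]

Final answer: [1, 3, 5, 7, 9]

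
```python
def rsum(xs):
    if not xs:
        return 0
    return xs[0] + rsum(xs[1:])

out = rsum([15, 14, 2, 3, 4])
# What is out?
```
Call trace:
rsum(xs=[15, 14, 2, 3, 4])
  rsum(xs=[14, 2, 3, 4])
    rsum(xs=[2, 3, 4])
      rsum(xs=[3, 4])
        rsum(xs=[4])
          rsum(xs=[])
          -> return 0
        -> return 4
      -> return 7
    -> return 9
  -> return 23
-> return 38

Final answer: 38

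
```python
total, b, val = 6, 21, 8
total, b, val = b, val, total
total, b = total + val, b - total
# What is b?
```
Trace:
  total=6, b=21, val=8
  total=21, b=8, val=6
  total=27, b=-13, val=6

Final answer: -13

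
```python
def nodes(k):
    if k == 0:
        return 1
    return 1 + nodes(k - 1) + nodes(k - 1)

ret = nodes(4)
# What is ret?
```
Call trace (a repeated sub-call is expanded the first time; later identical calls just restate its return value):
nodes(k=4)
  nodes(k=3)
    nodes(k=2)
      nodes(k=1)
        nodes(k=0)
        -> return 1
        nodes(k=0)
        -> return 1
      -> return 3
      nodes(k=1) -> return 3  (same call as traced above)
    -> return 7
    nodes(k=2) -> return 7  (same call as traced above)
  -> return 15
  nodes(k=3) -> return 15  (same call as traced above)
-> return 31

Final answer: 31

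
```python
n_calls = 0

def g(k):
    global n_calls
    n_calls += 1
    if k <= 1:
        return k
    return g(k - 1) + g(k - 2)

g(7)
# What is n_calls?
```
Call trace (a repeated sub-call is expanded the first time; later identical calls just restate its return value):
g(k=7)
  g(k=6)
    g(k=5)
      g(k=4)
        g(k=3)
          g(k=2)
            g(k=1)
            -> return 1
            g(k=0)
            -> return 0
          -> return 1
          g(k=1)
          -> return 1
        -> return 2
        g(k=2) -> return 1  (same call as traced above)
      -> return 3
      g(k=3) -> return 2  (same call as traced above)
    -> return 5
    g(k=4) -> return 3  (same call as traced above)
  -> return 8
  g(k=5) -> return 5  (same call as traced above)
-> return 13

n_calls is incremented once per call, so count the calls in each subtree. Let C(k) = number of calls made by g(k).
C(0) = C(1) = 1 (base case, no recursion); C(k) = 1 + C(k - 1) + C(k - 2) otherwise.
C(2) = 1 + C(1) + C(0) = 1 + 1 + 1 = 3
C(3) = 1 + C(2) + C(1) = 1 + 3 + 1 = 5
C(4) = 1 + C(3) + C(2) = 1 + 5 + 3 = 9
C(5) = 1 + C(4) + C(3) = 1 + 9 + 5 = 15
C(6) = 1 + C(5) + C(4) = 1 + 15 + 9 = 25
C(7) = 1 + C(6) + C(5) = 1 + 25 + 15 = 41
n_calls = C(7) = 41

Final answer: 41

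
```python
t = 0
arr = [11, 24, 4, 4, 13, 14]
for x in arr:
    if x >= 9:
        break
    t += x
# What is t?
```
Trace:
  t=0
  t=0, x=11

Final answer: 0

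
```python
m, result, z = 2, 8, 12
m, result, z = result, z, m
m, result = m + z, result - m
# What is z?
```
Trace:
  m=2, result=8, z=12
  m=8, result=12, z=2
  m=10, result=4, z=2

Final answer: 2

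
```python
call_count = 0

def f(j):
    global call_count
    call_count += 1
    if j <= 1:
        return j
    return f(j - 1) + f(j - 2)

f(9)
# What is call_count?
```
Call trace (a repeated sub-call is expanded the first time; later identical calls just restate its return value):
f(j=9)
  f(j=8)
    f(j=7)
      f(j=6)
        f(j=5)
          f(j=4)
            f(j=3)
              f(j=2)
                f(j=1)
                -> return 1
                f(j=0)
                -> return 0
              -> return 1
              f(j=1)
              -> return 1
            -> return 2
            f(j=2) -> return 1  (same call as traced above)
          -> return 3
          f(j=3) -> return 2  (same call as traced above)
        -> return 5
        f(j=4) -> return 3  (same call as traced above)
      -> return 8
      f(j=5) -> return 5  (same call as traced above)
    -> return 13
    f(j=6) -> return 8  (same call as traced above)
  -> return 21
  f(j=7) -> return 13  (same call as traced above)
-> return 34

call_count is incremented once per call, so count the calls in each subtree. Let C(j) = number of calls made by f(j).
C(0) = C(1) = 1 (base case, no recursion); C(j) = 1 + C(j - 1) + C(j - 2) otherwise.
C(2) = 1 + C(1) + C(0) = 1 + 1 + 1 = 3
C(3) = 1 + C(2) + C(1) = 1 + 3 + 1 = 5
C(4) = 1 + C(3) + C(2) = 1 + 5 + 3 = 9
C(5) = 1 + C(4) + C(3) = 1 + 9 + 5 = 15
C(6) = 1 + C(5) + C(4) = 1 + 15 + 9 = 25
C(7) = 1 + C(6) + C(5) = 1 + 25 + 15 = 41
C(8) = 1 + C(7) + C(6) = 1 + 41 + 25 = 67
C(9) = 1 + C(8) + C(7) = 1 + 67 + 41 = 109
call_count = C(9) = 109

Final answer: 109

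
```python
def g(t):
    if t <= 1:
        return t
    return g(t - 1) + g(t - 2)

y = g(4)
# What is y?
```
Call trace (a repeated sub-call is expanded the first time; later identical calls just restate its return value):
g(t=4)
  g(t=3)
    g(t=2)
      g(t=1)
      -> return 1
      g(t=0)
      -> return 0
    -> return 1
    g(t=1)
    -> return 1
  -> return 2
  g(t=2) -> return 1  (same call as traced above)
-> return 3

Final answer: 3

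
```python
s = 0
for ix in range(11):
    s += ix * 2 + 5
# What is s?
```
Trace:
  s=0
  s=5, ix=0
  s=12, ix=1
  s=21, ix=2
  s=32, ix=3
  s=45, ix=4
  s=60, ix=5
  s=77, ix=6
  s=96, ix=7
  s=117, ix=8
  s=140, ix=9
  s=165, ix=10

Final answer: 165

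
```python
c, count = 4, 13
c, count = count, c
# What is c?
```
Trace:
  c=4, count=13
  c=13, count=4

Final answer: 13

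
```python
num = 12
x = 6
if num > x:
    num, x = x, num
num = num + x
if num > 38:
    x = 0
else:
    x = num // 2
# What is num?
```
Trace:
  num=12
  num=12, x=6
  num=6, x=12
  num=18, x=12
  num=18, x=9

Final answer: 18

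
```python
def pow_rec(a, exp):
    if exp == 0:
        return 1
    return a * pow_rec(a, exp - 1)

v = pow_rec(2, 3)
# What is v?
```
Call trace:
pow_rec(a=2, exp=3)
  pow_rec(a=2, exp=2)
    pow_rec(a=2, exp=1)
      pow_rec(a=2, exp=0)
      -> return 1
    -> return 2
  -> return 4
-> return 8

Final answer: 8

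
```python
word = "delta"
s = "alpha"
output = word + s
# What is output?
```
Trace:
  word='delta'
  word='delta', s='alpha'
  word='delta', s='alpha', output='deltaalpha'

Final answer: 'deltaalpha'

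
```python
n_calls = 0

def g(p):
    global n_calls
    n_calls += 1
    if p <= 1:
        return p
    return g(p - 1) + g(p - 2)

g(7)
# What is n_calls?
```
Call trace (a repeated sub-call is expanded the first time; later identical calls just restate its return value):
g(p=7)
  g(p=6)
    g(p=5)
      g(p=4)
        g(p=3)
          g(p=2)
            g(p=1)
            -> return 1
            g(p=0)
            -> return 0
          -> return 1
          g(p=1)
          -> return 1
        -> return 2
        g(p=2) -> return 1  (same call as traced above)
      -> return 3
      g(p=3) -> return 2  (same call as traced above)
    -> return 5
    g(p=4) -> return 3  (same call as traced above)
  -> return 8
  g(p=5) -> return 5  (same call as traced above)
-> return 13

n_calls is incremented once per call, so count the calls in each subtree. Let C(p) = number of calls made by g(p).
C(0) = C(1) = 1 (base case, no recursion); C(p) = 1 + C(p - 1) + C(p - 2) otherwise.
C(2) = 1 + C(1) + C(0) = 1 + 1 + 1 = 3
C(3) = 1 + C(2) + C(1) = 1 + 3 + 1 = 5
C(4) = 1 + C(3) + C(2) = 1 + 5 + 3 = 9
C(5) = 1 + C(4) + C(3) = 1 + 9 + 5 = 15
C(6) = 1 + C(5) + C(4) = 1 + 15 + 9 = 25
C(7) = 1 + C(6) + C(5) = 1 + 25 + 15 = 41
n_calls = C(7) = 41

Final answer: 41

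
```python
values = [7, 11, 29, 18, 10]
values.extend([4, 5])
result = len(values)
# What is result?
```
Trace:
  values=[7, 11, 29, 18, 10]
  values=[7, 11, 29, 18, 10, 4, 5]
  values=[7, 11, 29, 18, 10, 4, 5], result=7

Final answer: 7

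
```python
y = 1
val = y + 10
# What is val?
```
Trace:
  y=1
  y=1, val=11

Final answer: 11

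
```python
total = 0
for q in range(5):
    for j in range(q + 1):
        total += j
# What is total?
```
Trace:
  total=0
  total=0, q=0, j=0
  total=0, q=1, j=0
  total=1, q=1, j=1
  total=1, q=2, j=0
  total=2, q=2, j=1
  total=4, q=2, j=2
  total=4, q=3, j=0
  total=5, q=3, j=1
  total=7, q=3, j=2
  total=10, q=3, j=3
  total=10, q=4, j=0
  total=11, q=4, j=1
  total=13, q=4, j=2
  total=16, q=4, j=3
  total=20, q=4, j=4

Final answer: 20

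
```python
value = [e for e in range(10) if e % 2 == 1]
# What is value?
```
Trace:
  e=0
  e=1
  e=2
  e=3
  e=4
  e=5
  e=6
  e=7
  e=8
  e=9
  value=[1, 3, 5, 7, 9]

Final answer: [1, 3, 5, 7, 9]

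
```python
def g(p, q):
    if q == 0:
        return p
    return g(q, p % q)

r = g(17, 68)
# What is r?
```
Call trace:
g(p=17, q=68)
  g(p=68, q=17)
    g(p=17, q=0)
    -> return 17
  -> return 17
-> return 17

Final answer: 17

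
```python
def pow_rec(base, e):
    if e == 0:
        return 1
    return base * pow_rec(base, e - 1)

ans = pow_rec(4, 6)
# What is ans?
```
Call trace:
pow_rec(base=4, e=6)
  pow_rec(base=4, e=5)
    pow_rec(base=4, e=4)
      pow_rec(base=4, e=3)
        pow_rec(base=4, e=2)
          pow_rec(base=4, e=1)
            pow_rec(base=4, e=0)
            -> return 1
          -> return 4
        -> return 16
      -> return 64
    -> return 256
  -> return 1024
-> return 4096

Final answer: 4096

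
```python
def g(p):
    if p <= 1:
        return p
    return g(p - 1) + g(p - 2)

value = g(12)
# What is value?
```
Call trace (a repeated sub-call is expanded the first time; later identical calls just restate its return value):
g(p=12)
  g(p=11)
    g(p=10)
      g(p=9)
        g(p=8)
          g(p=7)
            g(p=6)
              g(p=5)
                g(p=4)
                  g(p=3)
                    g(p=2)
                      g(p=1)
                      -> return 1
                      g(p=0)
                      -> return 0
                    -> return 1
                    g(p=1)
                    -> return 1
                  -> return 2
                  g(p=2) -> return 1  (same call as traced above)
                -> return 3
                g(p=3) -> return 2  (same call as traced above)
              -> return 5
              g(p=4) -> return 3  (same call as traced above)
            -> return 8
            g(p=5) -> return 5  (same call as traced above)
          -> return 13
          g(p=6) -> return 8  (same call as traced above)
        -> return 21
        g(p=7) -> return 13  (same call as traced above)
      -> return 34
      g(p=8) -> return 21  (same call as traced above)
    -> return 55
    g(p=9) -> return 34  (same call as traced above)
  -> return 89
  g(p=10) -> return 55  (same call as traced above)
-> return 144

Final answer: 144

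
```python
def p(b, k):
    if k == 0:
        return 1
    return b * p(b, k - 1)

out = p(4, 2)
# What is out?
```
Call trace:
p(b=4, k=2)
  p(b=4, k=1)
    p(b=4, k=0)
    -> return 1
  -> return 4
-> return 16

Final answer: 16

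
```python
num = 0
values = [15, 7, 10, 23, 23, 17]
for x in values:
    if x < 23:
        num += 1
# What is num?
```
Trace:
  num=0
  num=1, x=15
  num=2, x=7
  num=3, x=10
  num=3, x=23
  num=3, x=23
  num=4, x=17

Final answer: 4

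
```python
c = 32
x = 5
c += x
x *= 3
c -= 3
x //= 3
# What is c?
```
Trace:
  c=32
  c=32, x=5
  c=37, x=5
  c=37, x=15
  c=34, x=15
  c=34, x=5

Final answer: 34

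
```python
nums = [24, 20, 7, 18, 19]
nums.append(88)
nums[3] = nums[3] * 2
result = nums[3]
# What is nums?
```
Trace:
  nums=[24, 20, 7, 18, 19]
  nums=[24, 20, 7, 18, 19, 88]
  nums=[24, 20, 7, 36, 19, 88]
  nums=[24, 20, 7, 36, 19, 88], result=36

Final answer: [24, 20, 7, 36, 19, 88]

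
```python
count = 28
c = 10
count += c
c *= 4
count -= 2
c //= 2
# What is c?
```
Trace:
  count=28
  count=28, c=10
  count=38, c=10
  count=38, c=40
  count=36, c=40
  count=36, c=20

Final answer: 20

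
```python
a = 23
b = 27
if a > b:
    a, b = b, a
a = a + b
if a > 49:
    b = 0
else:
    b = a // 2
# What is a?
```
Trace:
  a=23
  a=23, b=27
  a=23, b=27
  a=50, b=27
  a=50, b=0

Final answer: 50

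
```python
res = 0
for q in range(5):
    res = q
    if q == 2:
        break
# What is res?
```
Trace:
  res=0
  res=0, q=0
  res=1, q=1
  res=2, q=2

Final answer: 2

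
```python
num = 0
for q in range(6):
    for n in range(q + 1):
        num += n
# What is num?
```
Trace:
  num=0
  num=0, q=0, n=0
  num=0, q=1, n=0
  num=1, q=1, n=1
  num=1, q=2, n=0
  num=2, q=2, n=1
  num=4, q=2, n=2
  num=4, q=3, n=0
  num=5, q=3, n=1
  num=7, q=3, n=2
  num=10, q=3, n=3
  num=10, q=4, n=0
  num=11, q=4, n=1
  num=13, q=4, n=2
  num=16, q=4, n=3
  num=20, q=4, n=4
  num=20, q=5, n=0
  num=21, q=5, n=1
  num=23, q=5, n=2
  num=26, q=5, n=3
  num=30, q=5, n=4
  num=35, q=5, n=5

Final answer: 35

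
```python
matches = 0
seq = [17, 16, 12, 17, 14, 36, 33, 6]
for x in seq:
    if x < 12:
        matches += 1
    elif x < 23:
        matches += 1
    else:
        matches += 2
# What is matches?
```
Trace:
  matches=0
  matches=1, x=17
  matches=2, x=16
  matches=3, x=12
  matches=4, x=17
  matches=5, x=14
  matches=7, x=36
  matches=9, x=33
  matches=10, x=6

Final answer: 10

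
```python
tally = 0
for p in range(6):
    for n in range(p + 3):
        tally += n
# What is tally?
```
Trace:
  tally=0
  tally=0, p=0, n=0
  tally=1, p=0, n=1
  tally=3, p=0, n=2
  tally=3, p=1, n=0
  tally=4, p=1, n=1
  tally=6, p=1, n=2
  tally=9, p=1, n=3
  tally=9, p=2, n=0
  tally=10, p=2, n=1
  tally=12, p=2, n=2
  tally=15, p=2, n=3
  tally=19, p=2, n=4
  tally=19, p=3, n=0
  tally=20, p=3, n=1
  tally=22, p=3, n=2
  tally=25, p=3, n=3
  tally=29, p=3, n=4
  tally=34, p=3, n=5
  tally=34, p=4, n=0
  tally=35, p=4, n=1
  tally=37, p=4, n=2
  tally=40, p=4, n=3
  tally=44, p=4, n=4
  tally=49, p=4, n=5
  tally=55, p=4, n=6
  tally=55, p=5, n=0
  tally=56, p=5, n=1
  tally=58, p=5, n=2
  tally=61, p=5, n=3
  tally=65, p=5, n=4
  tally=70, p=5, n=5
  tally=76, p=5, n=6
  tally=83, p=5, n=7

Final answer: 83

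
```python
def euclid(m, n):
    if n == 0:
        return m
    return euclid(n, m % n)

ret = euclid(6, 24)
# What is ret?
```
Call trace:
euclid(m=6, n=24)
  euclid(m=24, n=6)
    euclid(m=6, n=0)
    -> return 6
  -> return 6
-> return 6

Final answer: 6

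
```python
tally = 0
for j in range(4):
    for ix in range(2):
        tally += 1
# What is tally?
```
Trace:
  tally=0
  tally=1, j=0, ix=0
  tally=2, j=0, ix=1
  tally=3, j=1, ix=0
  tally=4, j=1, ix=1
  tally=5, j=2, ix=0
  tally=6, j=2, ix=1
  tally=7, j=3, ix=0
  tally=8, j=3, ix=1

Final answer: 8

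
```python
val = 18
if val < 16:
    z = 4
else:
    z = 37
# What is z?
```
Trace:
  val=18
  val=18, z=37

Final answer: 37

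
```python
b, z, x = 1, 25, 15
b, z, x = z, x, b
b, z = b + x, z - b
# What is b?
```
Trace:
  b=1, z=25, x=15
  b=25, z=15, x=1
  b=26, z=-10, x=1

Final answer: 26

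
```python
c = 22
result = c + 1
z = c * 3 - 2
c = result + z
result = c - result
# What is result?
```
Trace:
  c=22
  c=22, result=23
  c=22, result=23, z=64
  c=87, result=23, z=64
  c=87, result=64, z=64

Final answer: 64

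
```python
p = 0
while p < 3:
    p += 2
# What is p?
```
Trace:
  p=0
  p=2
  p=4

Final answer: 4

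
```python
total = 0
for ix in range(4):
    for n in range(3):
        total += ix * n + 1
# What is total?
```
Trace:
  total=0
  total=1, ix=0, n=0
  total=2, ix=0, n=1
  total=3, ix=0, n=2
  total=4, ix=1, n=0
  total=6, ix=1, n=1
  total=9, ix=1, n=2
  total=10, ix=2, n=0
  total=13, ix=2, n=1
  total=18, ix=2, n=2
  total=19, ix=3, n=0
  total=23, ix=3, n=1
  total=30, ix=3, n=2

Final answer: 30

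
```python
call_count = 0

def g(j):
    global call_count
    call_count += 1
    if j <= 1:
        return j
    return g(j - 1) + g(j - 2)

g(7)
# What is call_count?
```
Call trace (a repeated sub-call is expanded the first time; later identical calls just restate its return value):
g(j=7)
  g(j=6)
    g(j=5)
      g(j=4)
        g(j=3)
          g(j=2)
            g(j=1)
            -> return 1
            g(j=0)
            -> return 0
          -> return 1
          g(j=1)
          -> return 1
        -> return 2
        g(j=2) -> return 1  (same call as traced above)
      -> return 3
      g(j=3) -> return 2  (same call as traced above)
    -> return 5
    g(j=4) -> return 3  (same call as traced above)
  -> return 8
  g(j=5) -> return 5  (same call as traced above)
-> return 13

call_count is incremented once per call, so count the calls in each subtree. Let C(j) = number of calls made by g(j).
C(0) = C(1) = 1 (base case, no recursion); C(j) = 1 + C(j - 1) + C(j - 2) otherwise.
C(2) = 1 + C(1) + C(0) = 1 + 1 + 1 = 3
C(3) = 1 + C(2) + C(1) = 1 + 3 + 1 = 5
C(4) = 1 + C(3) + C(2) = 1 + 5 + 3 = 9
C(5) = 1 + C(4) + C(3) = 1 + 9 + 5 = 15
C(6) = 1 + C(5) + C(4) = 1 + 15 + 9 = 25
C(7) = 1 + C(6) + C(5) = 1 + 25 + 15 = 41
call_count = C(7) = 41

Final answer: 41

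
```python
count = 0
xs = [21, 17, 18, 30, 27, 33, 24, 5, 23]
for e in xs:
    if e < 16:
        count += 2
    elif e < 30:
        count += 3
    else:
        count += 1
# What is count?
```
Trace:
  count=0
  count=3, e=21
  count=6, e=17
  count=9, e=18
  count=10, e=30
  count=13, e=27
  count=14, e=33
  count=17, e=24
  count=19, e=5
  count=22, e=23

Final answer: 22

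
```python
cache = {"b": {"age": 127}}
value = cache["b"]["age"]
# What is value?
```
Trace:
  cache={'b': {'age': 127}}
  cache={'b': {'age': 127}}, value=127

Final answer: 127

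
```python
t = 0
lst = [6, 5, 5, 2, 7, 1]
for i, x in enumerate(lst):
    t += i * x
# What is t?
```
Trace:
  t=0
  t=0, i=0, x=6
  t=5, i=1, x=5
  t=15, i=2, x=5
  t=21, i=3, x=2
  t=49, i=4, x=7
  t=54, i=5, x=1

Final answer: 54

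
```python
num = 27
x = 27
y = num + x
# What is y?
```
Trace:
  num=27
  num=27, x=27
  num=27, x=27, y=54

Final answer: 54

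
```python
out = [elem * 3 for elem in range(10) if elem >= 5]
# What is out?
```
Trace:
  elem=0
  elem=1
  elem=2
  elem=3
  elem=4
  elem=5
  elem=6
  elem=7
  elem=8
  elem=9
  out=[15, 18, 21, 24, 27]

Final answer: [15, 18, 21, 24, 27]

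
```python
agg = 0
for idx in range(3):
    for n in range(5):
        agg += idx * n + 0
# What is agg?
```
Trace:
  agg=0
  agg=0, idx=0, n=0
  agg=0, idx=0, n=1
  agg=0, idx=0, n=2
  agg=0, idx=0, n=3
  agg=0, idx=0, n=4
  agg=0, idx=1, n=0
  agg=1, idx=1, n=1
  agg=3, idx=1, n=2
  agg=6, idx=1, n=3
  agg=10, idx=1, n=4
  agg=10, idx=2, n=0
  agg=12, idx=2, n=1
  agg=16, idx=2, n=2
  agg=22, idx=2, n=3
  agg=30, idx=2, n=4

Final answer: 30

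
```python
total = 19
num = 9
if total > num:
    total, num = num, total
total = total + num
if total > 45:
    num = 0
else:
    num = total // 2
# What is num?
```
Trace:
  total=19
  total=19, num=9
  total=9, num=19
  total=28, num=19
  total=28, num=14

Final answer: 14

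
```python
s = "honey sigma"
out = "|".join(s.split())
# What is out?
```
Trace:
  s='honey sigma'
  s='honey sigma', out='honey|sigma'

Final answer: 'honey|sigma'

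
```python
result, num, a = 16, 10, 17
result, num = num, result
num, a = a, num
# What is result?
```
Trace:
  result=16, num=10, a=17
  result=10, num=16, a=17
  result=10, num=17, a=16

Final answer: 10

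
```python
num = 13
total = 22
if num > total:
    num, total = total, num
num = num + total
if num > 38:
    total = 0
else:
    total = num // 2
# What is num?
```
Trace:
  num=13
  num=13, total=22
  num=13, total=22
  num=35, total=22
  num=35, total=17

Final answer: 35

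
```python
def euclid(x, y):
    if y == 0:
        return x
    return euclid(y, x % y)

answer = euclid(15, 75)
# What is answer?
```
Call trace:
euclid(x=15, y=75)
  euclid(x=75, y=15)
    euclid(x=15, y=0)
    -> return 15
  -> return 15
-> return 15

Final answer: 15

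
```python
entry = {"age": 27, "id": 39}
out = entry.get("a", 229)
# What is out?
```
Trace:
  entry={'age': 27, 'id': 39}
  entry={'age': 27, 'id': 39}, out=229

Final answer: 229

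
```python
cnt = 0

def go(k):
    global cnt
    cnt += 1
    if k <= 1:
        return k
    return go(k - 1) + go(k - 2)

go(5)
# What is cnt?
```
Call trace (a repeated sub-call is expanded the first time; later identical calls just restate its return value):
go(k=5)
  go(k=4)
    go(k=3)
      go(k=2)
        go(k=1)
        -> return 1
        go(k=0)
        -> return 0
      -> return 1
      go(k=1)
      -> return 1
    -> return 2
    go(k=2) -> return 1  (same call as traced above)
  -> return 3
  go(k=3) -> return 2  (same call as traced above)
-> return 5

cnt is incremented once per call, so count the calls in each subtree. Let C(k) = number of calls made by go(k).
C(0) = C(1) = 1 (base case, no recursion); C(k) = 1 + C(k - 1) + C(k - 2) otherwise.
C(2) = 1 + C(1) + C(0) = 1 + 1 + 1 = 3
C(3) = 1 + C(2) + C(1) = 1 + 3 + 1 = 5
C(4) = 1 + C(3) + C(2) = 1 + 5 + 3 = 9
C(5) = 1 + C(4) + C(3) = 1 + 9 + 5 = 15
cnt = C(5) = 15

Final answer: 15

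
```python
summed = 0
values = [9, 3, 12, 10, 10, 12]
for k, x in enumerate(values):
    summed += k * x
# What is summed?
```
Trace:
  summed=0
  summed=0, k=0, x=9
  summed=3, k=1, x=3
  summed=27, k=2, x=12
  summed=57, k=3, x=10
  summed=97, k=4, x=10
  summed=157, k=5, x=12

Final answer: 157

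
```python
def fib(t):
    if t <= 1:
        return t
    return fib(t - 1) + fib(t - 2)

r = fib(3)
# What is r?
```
Call trace:
fib(t=3)
  fib(t=2)
    fib(t=1)
    -> return 1
    fib(t=0)
    -> return 0
  -> return 1
  fib(t=1)
  -> return 1
-> return 2

Final answer: 2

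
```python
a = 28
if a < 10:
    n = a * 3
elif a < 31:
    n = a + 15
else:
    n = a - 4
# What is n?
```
Trace:
  a=28
  a=28, n=43

Final answer: 43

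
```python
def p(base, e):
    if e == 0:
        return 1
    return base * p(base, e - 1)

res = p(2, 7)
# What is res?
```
Call trace:
p(base=2, e=7)
  p(base=2, e=6)
    p(base=2, e=5)
      p(base=2, e=4)
        p(base=2, e=3)
          p(base=2, e=2)
            p(base=2, e=1)
              p(base=2, e=0)
              -> return 1
            -> return 2
          -> return 4
        -> return 8
      -> return 16
    -> return 32
  -> return 64
-> return 128

Final answer: 128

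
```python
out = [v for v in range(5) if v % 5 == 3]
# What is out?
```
Trace:
  v=0
  v=1
  v=2
  v=3
  v=4
  out=[3]

Final answer: [3]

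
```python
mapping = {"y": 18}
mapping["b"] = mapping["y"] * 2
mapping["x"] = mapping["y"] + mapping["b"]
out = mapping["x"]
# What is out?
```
Trace:
  mapping={'y': 18}
  mapping={'y': 18, 'b': 36}
  mapping={'y': 18, 'b': 36, 'x': 54}
  mapping={'y': 18, 'b': 36, 'x': 54}, out=54

Final answer: 54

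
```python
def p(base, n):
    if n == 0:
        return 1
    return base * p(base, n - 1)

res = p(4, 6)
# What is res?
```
Call trace:
p(base=4, n=6)
  p(base=4, n=5)
    p(base=4, n=4)
      p(base=4, n=3)
        p(base=4, n=2)
          p(base=4, n=1)
            p(base=4, n=0)
            -> return 1
          -> return 4
        -> return 16
      -> return 64
    -> return 256
  -> return 1024
-> return 4096

Final answer: 4096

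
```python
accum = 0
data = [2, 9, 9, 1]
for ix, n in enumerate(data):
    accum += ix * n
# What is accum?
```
Trace:
  accum=0
  accum=0, ix=0, n=2
  accum=9, ix=1, n=9
  accum=27, ix=2, n=9
  accum=30, ix=3, n=1

Final answer: 30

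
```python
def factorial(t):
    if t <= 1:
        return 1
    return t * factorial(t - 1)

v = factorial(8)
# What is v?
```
Call trace:
factorial(t=8)
  factorial(t=7)
    factorial(t=6)
      factorial(t=5)
        factorial(t=4)
          factorial(t=3)
            factorial(t=2)
              factorial(t=1)
              -> return 1
            -> return 2
          -> return 6
        -> return 24
      -> return 120
    -> return 720
  -> return 5040
-> return 40320

Final answer: 40320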